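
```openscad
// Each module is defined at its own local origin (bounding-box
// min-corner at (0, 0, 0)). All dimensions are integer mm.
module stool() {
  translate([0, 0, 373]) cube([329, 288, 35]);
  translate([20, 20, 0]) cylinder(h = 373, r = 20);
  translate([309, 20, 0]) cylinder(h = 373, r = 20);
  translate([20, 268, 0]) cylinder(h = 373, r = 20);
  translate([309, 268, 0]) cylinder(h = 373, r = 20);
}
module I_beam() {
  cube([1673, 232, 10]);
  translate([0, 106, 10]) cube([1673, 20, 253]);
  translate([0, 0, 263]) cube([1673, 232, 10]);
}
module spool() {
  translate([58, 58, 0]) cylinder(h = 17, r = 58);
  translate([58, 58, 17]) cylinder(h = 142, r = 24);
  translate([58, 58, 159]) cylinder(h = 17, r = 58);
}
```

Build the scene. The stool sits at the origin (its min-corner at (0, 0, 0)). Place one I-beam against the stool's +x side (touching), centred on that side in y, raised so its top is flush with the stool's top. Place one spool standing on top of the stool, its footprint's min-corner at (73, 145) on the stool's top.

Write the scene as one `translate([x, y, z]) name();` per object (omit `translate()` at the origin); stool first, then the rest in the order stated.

stool();
translate([329, 28, 135]) I_beam();
translate([73, 145, 408]) spool();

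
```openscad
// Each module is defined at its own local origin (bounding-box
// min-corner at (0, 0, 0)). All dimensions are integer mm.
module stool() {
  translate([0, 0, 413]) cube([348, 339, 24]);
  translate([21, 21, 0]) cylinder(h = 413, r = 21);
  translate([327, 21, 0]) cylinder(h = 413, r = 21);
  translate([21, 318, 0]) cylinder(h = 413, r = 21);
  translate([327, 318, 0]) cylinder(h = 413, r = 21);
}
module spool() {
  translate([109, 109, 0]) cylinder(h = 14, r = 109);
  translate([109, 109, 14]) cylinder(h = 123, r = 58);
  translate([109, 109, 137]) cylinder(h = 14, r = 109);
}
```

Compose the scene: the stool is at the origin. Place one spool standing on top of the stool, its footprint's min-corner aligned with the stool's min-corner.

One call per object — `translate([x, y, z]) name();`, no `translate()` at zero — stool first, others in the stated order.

stool();
translate([0, 0, 437]) spool();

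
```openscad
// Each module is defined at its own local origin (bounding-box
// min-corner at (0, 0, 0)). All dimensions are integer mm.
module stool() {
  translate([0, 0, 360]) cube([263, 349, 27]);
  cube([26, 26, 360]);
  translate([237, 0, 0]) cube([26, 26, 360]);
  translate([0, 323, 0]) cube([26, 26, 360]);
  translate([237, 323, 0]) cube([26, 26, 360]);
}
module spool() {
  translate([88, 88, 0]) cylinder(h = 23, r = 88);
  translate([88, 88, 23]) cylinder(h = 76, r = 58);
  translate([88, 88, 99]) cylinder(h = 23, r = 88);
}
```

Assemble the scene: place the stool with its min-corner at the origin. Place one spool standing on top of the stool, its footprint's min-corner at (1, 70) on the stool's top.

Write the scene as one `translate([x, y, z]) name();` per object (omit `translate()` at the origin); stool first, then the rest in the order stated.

stool();
translate([1, 70, 387]) spool();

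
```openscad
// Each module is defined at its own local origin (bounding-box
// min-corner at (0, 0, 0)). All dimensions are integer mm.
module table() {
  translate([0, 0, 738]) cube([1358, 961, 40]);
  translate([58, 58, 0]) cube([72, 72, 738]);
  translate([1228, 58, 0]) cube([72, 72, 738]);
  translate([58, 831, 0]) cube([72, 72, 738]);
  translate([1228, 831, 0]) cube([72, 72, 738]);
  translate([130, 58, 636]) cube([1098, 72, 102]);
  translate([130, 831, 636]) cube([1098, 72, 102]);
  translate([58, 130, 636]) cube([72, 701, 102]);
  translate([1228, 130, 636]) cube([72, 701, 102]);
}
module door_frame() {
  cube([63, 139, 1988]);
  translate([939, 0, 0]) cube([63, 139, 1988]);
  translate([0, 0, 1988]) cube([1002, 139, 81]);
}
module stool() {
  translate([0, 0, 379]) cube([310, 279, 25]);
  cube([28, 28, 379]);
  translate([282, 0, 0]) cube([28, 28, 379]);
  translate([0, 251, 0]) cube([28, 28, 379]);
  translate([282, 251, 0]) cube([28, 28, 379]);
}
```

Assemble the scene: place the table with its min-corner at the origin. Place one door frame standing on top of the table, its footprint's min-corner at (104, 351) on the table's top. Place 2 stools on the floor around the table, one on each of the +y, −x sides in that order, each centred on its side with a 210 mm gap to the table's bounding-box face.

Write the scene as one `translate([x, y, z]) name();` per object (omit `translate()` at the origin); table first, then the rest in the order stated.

table();
translate([104, 351, 778]) door_frame();
translate([524, 1171, 0]) stool();
translate([-520, 341, 0]) stool();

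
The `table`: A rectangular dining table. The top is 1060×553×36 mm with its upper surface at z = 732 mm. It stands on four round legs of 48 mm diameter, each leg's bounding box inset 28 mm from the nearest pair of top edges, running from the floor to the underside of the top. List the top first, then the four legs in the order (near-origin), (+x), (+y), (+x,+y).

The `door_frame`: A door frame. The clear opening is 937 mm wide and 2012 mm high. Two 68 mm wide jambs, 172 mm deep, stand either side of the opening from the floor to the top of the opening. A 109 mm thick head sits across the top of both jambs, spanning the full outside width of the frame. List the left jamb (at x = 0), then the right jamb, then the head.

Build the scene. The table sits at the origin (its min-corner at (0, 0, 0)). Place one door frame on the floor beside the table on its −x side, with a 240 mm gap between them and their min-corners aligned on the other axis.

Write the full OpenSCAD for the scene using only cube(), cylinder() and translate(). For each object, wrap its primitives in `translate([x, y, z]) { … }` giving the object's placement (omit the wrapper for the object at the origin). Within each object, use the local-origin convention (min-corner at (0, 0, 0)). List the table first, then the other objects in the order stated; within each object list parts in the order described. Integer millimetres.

translate([0, 0, 696]) cube([1060, 553, 36]);
translate([52, 52, 0]) cylinder(h = 696, r = 24);
translate([1008, 52, 0]) cylinder(h = 696, r = 24);
translate([52, 501, 0]) cylinder(h = 696, r = 24);
translate([1008, 501, 0]) cylinder(h = 696, r = 24);
translate([-1313, 0, 0]) {
  cube([68, 172, 2012]);
  translate([1005, 0, 0]) cube([68, 172, 2012]);
  translate([0, 0, 2012]) cube([1073, 172, 109]);
}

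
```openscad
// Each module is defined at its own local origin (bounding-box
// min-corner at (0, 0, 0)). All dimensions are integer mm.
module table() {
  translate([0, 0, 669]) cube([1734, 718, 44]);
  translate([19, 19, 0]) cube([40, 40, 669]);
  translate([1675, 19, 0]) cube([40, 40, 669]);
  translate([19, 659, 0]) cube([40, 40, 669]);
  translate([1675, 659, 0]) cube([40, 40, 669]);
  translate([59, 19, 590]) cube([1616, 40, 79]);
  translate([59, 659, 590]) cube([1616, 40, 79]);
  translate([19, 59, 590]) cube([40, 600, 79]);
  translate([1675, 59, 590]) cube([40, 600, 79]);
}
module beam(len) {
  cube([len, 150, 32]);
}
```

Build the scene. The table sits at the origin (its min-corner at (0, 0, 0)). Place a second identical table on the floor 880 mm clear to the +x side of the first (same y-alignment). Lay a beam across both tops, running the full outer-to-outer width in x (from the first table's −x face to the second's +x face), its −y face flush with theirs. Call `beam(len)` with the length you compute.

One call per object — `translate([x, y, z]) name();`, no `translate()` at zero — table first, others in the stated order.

table();
translate([2614, 0, 0]) table();
translate([0, 0, 713]) beam(4348);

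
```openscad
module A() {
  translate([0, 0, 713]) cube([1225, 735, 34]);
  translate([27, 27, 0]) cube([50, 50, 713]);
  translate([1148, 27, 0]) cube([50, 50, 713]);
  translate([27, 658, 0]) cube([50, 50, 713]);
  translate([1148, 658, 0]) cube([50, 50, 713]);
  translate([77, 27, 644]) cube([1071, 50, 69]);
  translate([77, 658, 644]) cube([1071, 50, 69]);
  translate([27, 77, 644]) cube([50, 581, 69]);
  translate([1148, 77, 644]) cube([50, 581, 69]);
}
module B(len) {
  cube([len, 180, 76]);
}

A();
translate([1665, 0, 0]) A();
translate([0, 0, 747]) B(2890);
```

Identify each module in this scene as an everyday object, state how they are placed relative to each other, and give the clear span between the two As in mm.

Second table starts at x = 1665; first ends at x = 1225; clear span = 1665 − 1225 = 440 mm.

A is a table. B is a beam. A beam spans the tops of two tables. The clear span between the two tables is 440 mm.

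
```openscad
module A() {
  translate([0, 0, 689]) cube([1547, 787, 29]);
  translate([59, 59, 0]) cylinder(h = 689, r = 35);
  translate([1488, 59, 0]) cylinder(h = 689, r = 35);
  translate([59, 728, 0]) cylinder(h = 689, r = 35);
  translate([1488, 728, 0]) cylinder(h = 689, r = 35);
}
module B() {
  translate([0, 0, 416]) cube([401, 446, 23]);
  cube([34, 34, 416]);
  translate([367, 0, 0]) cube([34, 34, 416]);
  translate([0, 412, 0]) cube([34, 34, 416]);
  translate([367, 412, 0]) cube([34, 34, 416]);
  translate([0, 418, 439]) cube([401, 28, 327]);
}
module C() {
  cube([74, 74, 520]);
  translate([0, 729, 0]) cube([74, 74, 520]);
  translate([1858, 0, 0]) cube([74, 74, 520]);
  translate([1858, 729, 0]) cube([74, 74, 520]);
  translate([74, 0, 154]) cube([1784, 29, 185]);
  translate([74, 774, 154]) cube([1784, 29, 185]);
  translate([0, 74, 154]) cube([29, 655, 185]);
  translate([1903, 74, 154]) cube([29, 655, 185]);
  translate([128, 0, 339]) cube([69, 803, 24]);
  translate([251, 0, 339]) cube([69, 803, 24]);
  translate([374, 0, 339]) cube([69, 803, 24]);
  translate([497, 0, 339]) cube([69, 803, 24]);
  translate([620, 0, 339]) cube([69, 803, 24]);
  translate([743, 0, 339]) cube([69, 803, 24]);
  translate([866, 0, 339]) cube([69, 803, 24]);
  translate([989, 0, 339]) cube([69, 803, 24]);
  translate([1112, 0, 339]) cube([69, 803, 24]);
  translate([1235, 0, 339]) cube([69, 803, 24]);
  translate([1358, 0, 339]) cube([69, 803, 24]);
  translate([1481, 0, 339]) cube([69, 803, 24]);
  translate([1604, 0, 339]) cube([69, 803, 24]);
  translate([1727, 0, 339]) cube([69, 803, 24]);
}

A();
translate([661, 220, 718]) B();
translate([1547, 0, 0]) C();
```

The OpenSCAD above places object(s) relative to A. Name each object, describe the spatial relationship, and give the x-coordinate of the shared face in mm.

A is a table. B is a chair. C is a bed frame. The chair is on top of the table. The bed frame is against the table's +x side, with their −y faces flush. The x-coordinate of the shared face is 1547 mm.

The table's +x face and the bed frame's −x face are both at x = 1547 mm.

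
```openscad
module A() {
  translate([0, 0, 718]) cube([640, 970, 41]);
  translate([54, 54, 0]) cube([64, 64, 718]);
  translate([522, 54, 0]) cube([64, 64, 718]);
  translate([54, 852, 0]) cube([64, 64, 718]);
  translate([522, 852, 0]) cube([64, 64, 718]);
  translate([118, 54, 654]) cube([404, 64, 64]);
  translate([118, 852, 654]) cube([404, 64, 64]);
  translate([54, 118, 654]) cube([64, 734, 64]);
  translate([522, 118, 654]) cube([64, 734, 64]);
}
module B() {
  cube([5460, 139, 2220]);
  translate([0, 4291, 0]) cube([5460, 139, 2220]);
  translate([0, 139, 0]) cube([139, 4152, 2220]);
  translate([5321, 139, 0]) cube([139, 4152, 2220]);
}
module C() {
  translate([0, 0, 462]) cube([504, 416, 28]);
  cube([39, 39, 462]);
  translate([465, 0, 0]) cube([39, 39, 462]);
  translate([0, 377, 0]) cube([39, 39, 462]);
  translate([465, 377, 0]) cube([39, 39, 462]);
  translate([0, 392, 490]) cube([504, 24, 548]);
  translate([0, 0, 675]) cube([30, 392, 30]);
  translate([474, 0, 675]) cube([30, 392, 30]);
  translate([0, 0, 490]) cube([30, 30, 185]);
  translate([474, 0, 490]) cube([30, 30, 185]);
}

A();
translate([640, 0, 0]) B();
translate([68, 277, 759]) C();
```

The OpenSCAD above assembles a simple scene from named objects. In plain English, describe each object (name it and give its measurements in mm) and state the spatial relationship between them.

A is a table with a 640×970 mm rectangular top, 41 mm thick, top surface at z = 759 mm, supported by four 64×64 mm square legs, each inset 54 mm from the nearest pair of top edges, running from the floor. Four apron rails, 64 mm thick and 64 mm tall, run between adjacent legs with their top edges flush with the underside of the top and their outer faces flush with the legs' outer faces.

B is a box-shaped house frame (walls only): outside footprint 5460×4430 mm, wall height 2220 mm, wall thickness 139 mm. The two y-facing walls run the full x-width; the two x-facing walls fit between the inner faces of the y-facing walls.

C is a chair: 504×416 mm seat, 28 mm thick, top at z = 490 mm, on four 39 mm square corner legs flush with the seat edges. A 24 mm thick backrest slab spans the full seat width, extending 548 mm above the seat top, its back face flush with the seat's +y edge. Two armrests of 30×30 mm section run along each side from the seat's front edge to the front of the backrest, top faces 215 mm above the seat top and outer faces flush with the seat's x-edges; a 30×30 mm post under the front of each armrest stands on the seat at the front corner.

The house frame is against the table's +x side, with their −y faces flush. The chair is on top of the table, centred.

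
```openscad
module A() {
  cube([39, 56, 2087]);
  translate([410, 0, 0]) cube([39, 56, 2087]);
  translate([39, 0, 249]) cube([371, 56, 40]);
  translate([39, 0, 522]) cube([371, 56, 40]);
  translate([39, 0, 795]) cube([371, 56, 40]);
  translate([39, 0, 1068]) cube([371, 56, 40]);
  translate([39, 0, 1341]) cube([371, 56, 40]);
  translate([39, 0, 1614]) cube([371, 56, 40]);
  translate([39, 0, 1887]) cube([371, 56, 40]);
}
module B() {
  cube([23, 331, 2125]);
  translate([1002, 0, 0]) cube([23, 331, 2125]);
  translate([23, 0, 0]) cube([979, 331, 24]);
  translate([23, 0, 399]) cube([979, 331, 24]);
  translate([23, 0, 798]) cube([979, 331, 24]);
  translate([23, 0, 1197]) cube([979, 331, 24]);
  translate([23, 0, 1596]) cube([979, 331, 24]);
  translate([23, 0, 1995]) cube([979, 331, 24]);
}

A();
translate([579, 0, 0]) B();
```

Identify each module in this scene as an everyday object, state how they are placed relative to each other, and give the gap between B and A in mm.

The bookshelf's nearest face is 130 mm from the ladder's +x face.

A is a ladder. B is a bookshelf. The bookshelf is on the floor beside the ladder on its +x side. The gap between the bookshelf and the ladder is 130 mm.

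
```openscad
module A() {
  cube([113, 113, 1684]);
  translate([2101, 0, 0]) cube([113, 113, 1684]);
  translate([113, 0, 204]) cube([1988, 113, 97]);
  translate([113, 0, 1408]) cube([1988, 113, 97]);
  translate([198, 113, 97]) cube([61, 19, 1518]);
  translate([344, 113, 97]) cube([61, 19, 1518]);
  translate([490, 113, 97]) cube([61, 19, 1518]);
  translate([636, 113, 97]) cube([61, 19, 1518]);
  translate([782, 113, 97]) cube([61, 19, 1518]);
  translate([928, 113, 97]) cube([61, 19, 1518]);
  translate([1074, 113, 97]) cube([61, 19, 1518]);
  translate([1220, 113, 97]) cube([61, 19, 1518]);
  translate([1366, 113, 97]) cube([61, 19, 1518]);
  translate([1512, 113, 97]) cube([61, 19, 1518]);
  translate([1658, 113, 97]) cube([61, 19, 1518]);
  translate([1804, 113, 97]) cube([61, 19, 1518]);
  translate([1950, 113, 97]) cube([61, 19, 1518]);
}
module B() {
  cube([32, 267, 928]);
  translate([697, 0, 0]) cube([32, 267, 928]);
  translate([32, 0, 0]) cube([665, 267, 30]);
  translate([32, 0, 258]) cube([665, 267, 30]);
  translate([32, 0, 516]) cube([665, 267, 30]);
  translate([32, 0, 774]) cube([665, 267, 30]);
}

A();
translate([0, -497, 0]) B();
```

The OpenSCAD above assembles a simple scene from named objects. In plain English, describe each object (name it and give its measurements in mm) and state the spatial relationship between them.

A is a fence section. Two 113×113 mm posts, 1684 mm tall, stand on the floor with a clear span of 1988 mm between their inner faces. Two horizontal rails of 113×97 mm section span the gap between the posts with their undersides at z = 204 mm and z = 1408 mm, flush with the posts' −y face. 13 pickets, each 61 mm wide, 19 mm thick and 1518 mm tall, are fixed to the +y face of the rails with their bottoms at z = 97 mm, evenly spaced across the span with equal gaps (rounded down to the nearest mm) at the −x end and between each pair — any rounding remainder accumulates at the +x end.

B is an open bookshelf. Two side panels, each 32 mm thick, 267 mm deep and 928 mm tall, stand 729 mm apart (outside-to-outside). Between them sit 4 shelves, each 30 mm thick and 267 mm deep, spanning the full gap between the sides. The bottom shelf rests on the floor (its underside at z = 0) and the clear gap between one shelf's top and the next shelf's underside is 228 mm.

The bookshelf is on the floor beside the fence section on its −y side.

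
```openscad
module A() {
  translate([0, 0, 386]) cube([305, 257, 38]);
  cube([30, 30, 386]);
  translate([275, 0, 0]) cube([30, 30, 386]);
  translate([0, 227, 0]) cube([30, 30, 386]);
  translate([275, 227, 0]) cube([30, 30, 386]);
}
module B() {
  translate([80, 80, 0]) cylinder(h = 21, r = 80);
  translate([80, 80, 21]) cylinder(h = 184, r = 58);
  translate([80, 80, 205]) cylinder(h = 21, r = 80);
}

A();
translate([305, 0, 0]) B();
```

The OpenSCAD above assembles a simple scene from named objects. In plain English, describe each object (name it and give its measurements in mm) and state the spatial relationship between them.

A is a four-legged stool. The seat is 305×257 mm, 38 mm thick, top at z = 424 mm. It stands on four square legs, each 30×30 mm in cross-section, from z = 0 to the seat underside, each flush with a corner of the seat.

B is a spool: two coaxial disc flanges of radius 80 mm and thickness 21 mm, joined by a core cylinder of radius 58 mm and height 184 mm. The lower flange rests on z = 0 and the three cylinders share a vertical axis.

The spool is against the stool's +x side, with their −y faces flush.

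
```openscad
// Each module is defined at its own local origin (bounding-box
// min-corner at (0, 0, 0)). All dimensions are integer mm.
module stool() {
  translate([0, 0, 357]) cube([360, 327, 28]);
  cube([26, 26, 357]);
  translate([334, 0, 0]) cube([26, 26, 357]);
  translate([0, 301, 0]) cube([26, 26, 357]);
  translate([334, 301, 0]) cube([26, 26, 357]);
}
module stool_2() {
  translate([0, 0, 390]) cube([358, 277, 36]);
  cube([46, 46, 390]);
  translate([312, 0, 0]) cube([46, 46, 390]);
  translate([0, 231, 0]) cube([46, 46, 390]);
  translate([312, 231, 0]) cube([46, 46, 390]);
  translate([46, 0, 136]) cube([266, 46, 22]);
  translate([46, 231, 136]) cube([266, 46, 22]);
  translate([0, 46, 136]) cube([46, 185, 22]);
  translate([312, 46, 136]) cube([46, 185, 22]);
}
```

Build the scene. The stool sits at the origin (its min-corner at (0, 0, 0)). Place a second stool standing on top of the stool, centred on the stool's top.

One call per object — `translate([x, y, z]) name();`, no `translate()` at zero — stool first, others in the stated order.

stool();
translate([1, 25, 385]) stool_2();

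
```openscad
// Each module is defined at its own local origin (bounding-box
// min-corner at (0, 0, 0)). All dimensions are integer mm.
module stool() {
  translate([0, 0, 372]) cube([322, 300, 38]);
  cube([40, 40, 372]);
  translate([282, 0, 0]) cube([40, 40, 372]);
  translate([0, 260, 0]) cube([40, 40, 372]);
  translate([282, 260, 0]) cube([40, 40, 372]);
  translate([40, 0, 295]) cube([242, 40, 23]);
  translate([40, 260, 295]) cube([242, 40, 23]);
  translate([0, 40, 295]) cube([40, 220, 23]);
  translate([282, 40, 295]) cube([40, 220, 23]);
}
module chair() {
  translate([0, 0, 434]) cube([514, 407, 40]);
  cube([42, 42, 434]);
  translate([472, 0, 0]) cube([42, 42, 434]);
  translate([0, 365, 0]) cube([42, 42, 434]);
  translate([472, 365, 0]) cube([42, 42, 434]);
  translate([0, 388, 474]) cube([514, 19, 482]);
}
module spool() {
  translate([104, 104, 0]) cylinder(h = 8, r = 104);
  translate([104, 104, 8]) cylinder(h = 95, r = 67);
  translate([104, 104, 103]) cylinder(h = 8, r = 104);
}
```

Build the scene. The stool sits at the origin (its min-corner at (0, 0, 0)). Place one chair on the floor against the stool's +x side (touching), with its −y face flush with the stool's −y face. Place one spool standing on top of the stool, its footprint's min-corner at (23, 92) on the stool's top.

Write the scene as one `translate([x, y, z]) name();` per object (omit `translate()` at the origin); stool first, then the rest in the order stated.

stool();
translate([322, 0, 0]) chair();
translate([23, 92, 410]) spool();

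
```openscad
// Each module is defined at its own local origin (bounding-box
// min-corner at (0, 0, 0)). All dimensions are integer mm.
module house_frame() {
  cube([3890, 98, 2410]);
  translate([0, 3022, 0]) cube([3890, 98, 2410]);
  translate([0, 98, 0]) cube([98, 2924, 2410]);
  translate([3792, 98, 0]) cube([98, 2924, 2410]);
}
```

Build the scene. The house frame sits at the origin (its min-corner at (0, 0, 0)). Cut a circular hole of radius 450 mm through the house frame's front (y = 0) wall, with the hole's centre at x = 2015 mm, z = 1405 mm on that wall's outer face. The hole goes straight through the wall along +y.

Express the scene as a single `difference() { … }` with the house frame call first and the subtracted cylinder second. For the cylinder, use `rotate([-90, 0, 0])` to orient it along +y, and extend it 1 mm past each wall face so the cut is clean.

difference() {
  house_frame();
  translate([2015, -1, 1405]) rotate([-90, 0, 0]) cylinder(h = 100, r = 450);
}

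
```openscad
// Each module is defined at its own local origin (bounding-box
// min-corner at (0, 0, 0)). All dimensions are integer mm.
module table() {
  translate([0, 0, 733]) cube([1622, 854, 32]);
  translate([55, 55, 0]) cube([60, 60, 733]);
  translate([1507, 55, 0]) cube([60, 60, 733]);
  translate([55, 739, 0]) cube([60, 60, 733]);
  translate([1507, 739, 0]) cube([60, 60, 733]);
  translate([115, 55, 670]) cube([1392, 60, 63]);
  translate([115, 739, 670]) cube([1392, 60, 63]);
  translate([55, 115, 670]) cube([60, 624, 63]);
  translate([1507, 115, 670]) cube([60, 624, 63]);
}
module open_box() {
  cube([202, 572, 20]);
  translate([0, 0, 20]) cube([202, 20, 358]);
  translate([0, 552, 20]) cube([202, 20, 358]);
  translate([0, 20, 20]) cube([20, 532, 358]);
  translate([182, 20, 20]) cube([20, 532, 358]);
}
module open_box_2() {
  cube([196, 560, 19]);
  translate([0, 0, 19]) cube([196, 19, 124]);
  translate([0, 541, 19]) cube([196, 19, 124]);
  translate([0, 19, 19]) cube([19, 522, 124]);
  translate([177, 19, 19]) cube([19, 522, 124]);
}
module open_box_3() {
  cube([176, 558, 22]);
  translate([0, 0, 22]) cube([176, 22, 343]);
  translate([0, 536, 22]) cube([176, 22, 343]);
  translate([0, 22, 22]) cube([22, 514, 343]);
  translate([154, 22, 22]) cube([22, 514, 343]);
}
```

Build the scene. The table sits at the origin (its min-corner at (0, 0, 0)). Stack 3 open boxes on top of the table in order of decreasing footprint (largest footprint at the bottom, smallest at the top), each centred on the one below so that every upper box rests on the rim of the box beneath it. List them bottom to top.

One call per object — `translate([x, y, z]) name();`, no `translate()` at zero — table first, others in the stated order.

table();
translate([710, 141, 765]) open_box();
translate([713, 147, 1143]) open_box_2();
translate([723, 148, 1286]) open_box_3();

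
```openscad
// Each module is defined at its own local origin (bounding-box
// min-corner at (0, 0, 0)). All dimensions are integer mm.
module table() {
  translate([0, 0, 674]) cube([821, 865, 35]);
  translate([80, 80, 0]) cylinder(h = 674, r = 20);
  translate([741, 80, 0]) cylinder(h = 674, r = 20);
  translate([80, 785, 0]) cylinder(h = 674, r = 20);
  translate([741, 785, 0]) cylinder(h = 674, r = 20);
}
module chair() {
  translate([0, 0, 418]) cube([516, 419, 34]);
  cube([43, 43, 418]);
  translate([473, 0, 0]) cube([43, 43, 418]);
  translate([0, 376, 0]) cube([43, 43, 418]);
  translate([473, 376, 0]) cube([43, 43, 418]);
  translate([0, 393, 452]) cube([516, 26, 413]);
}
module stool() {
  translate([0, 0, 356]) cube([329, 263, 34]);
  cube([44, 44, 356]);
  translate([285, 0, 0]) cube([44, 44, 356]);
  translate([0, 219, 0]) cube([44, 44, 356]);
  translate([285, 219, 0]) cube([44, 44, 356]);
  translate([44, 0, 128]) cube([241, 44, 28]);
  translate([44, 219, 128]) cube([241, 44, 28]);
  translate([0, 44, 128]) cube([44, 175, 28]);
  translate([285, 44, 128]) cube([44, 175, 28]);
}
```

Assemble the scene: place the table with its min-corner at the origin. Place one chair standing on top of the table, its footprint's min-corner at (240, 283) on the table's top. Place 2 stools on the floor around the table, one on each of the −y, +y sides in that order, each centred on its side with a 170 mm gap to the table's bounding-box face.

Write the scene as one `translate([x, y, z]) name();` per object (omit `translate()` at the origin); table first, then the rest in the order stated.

table();
translate([240, 283, 709]) chair();
translate([246, -433, 0]) stool();
translate([246, 1035, 0]) stool();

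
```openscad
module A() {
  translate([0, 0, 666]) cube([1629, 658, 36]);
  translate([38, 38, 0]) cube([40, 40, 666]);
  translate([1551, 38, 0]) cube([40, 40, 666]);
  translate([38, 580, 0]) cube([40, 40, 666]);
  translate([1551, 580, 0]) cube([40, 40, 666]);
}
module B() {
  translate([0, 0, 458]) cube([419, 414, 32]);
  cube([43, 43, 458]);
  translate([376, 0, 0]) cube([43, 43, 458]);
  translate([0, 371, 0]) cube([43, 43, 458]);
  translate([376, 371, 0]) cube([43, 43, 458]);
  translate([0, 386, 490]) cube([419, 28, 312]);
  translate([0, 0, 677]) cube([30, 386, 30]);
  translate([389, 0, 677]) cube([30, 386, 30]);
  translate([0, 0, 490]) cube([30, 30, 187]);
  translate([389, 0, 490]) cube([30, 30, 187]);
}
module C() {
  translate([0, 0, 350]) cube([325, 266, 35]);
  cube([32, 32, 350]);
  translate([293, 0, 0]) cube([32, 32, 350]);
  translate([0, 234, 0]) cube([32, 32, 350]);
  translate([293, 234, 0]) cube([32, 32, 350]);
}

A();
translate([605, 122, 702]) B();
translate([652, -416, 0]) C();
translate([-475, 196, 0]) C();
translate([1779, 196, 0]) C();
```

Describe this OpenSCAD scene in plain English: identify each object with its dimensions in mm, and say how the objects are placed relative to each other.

A is a table with a 1629×658 mm rectangular top, 36 mm thick, top surface at z = 702 mm, supported by four 40×40 mm square legs, each inset 38 mm from the nearest pair of top edges, running from the floor.

B is a chair: 419×414 mm seat, 32 mm thick, top at z = 490 mm, on four 43 mm square corner legs flush with the seat edges. A 28 mm thick backrest slab spans the full seat width, extending 312 mm above the seat top, its back face flush with the seat's +y edge. Two armrests of 30×30 mm section run along each side from the seat's front edge to the front of the backrest, top faces 217 mm above the seat top and outer faces flush with the seat's x-edges; a 30×30 mm post under the front of each armrest stands on the seat at the front corner.

C is a simple wooden stool: a rectangular seat 325 mm (x) by 266 mm (y), 35 mm thick, top face at z = 385 mm, on four square legs, each 32×32 mm in cross-section. The legs rest on z = 0, each flush with a corner of the seat.

The chair is on top of the table, centred. Three stools sit around the table at the −y, −x, +x sides.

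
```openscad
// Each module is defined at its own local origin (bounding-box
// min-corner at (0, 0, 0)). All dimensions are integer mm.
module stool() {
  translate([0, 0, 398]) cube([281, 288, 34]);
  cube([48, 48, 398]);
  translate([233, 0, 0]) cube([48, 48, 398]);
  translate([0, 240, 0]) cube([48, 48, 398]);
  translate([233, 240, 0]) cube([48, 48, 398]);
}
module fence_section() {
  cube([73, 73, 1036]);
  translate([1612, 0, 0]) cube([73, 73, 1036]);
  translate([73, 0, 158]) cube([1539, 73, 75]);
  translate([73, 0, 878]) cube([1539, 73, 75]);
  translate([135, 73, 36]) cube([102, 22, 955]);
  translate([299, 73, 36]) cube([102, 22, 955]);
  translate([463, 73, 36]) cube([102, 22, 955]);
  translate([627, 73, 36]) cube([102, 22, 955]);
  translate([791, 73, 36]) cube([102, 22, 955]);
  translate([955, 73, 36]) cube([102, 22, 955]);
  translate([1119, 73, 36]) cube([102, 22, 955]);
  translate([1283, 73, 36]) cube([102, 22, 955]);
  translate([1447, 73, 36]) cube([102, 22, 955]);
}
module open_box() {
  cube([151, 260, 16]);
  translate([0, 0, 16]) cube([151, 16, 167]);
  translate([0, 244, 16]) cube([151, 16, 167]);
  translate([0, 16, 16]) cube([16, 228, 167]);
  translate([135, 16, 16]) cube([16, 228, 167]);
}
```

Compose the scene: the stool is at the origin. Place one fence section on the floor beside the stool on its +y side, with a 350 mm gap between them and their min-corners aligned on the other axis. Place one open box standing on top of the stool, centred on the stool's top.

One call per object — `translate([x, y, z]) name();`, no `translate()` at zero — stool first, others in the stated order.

stool();
translate([0, 638, 0]) fence_section();
translate([65, 14, 432]) open_box();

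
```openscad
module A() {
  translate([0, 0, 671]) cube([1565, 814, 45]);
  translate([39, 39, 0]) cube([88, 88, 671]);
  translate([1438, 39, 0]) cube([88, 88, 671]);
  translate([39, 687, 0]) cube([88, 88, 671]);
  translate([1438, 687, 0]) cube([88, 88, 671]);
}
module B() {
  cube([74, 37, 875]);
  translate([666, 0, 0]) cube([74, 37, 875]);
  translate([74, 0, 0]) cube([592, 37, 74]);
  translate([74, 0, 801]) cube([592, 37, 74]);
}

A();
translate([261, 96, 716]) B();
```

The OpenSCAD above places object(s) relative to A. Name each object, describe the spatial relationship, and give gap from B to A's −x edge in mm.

A is a table. B is a picture frame. The picture frame is on top of the table. The gap from the picture frame to the table's −x edge is 261 mm.

The picture frame's min-x is at 261; the table's min-x is 0; gap = 261 mm.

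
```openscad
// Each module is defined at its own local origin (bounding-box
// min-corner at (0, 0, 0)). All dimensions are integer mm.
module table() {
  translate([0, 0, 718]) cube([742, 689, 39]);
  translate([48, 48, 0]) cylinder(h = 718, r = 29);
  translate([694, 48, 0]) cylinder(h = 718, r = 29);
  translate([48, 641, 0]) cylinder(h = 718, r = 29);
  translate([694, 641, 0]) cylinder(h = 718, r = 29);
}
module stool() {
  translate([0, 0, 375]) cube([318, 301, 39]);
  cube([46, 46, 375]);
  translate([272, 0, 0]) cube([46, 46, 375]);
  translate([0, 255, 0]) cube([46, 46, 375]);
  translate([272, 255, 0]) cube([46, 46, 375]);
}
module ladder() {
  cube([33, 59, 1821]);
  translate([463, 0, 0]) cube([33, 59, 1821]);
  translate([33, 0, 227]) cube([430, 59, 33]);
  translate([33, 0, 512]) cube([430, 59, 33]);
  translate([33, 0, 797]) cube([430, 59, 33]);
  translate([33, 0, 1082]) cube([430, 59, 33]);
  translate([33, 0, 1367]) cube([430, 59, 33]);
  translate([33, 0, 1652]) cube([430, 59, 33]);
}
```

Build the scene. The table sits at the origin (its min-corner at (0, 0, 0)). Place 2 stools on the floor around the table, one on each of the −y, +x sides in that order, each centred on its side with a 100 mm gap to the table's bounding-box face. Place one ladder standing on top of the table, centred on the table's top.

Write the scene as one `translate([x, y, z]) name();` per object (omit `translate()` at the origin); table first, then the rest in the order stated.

table();
translate([212, -401, 0]) stool();
translate([842, 194, 0]) stool();
translate([123, 315, 757]) ladder();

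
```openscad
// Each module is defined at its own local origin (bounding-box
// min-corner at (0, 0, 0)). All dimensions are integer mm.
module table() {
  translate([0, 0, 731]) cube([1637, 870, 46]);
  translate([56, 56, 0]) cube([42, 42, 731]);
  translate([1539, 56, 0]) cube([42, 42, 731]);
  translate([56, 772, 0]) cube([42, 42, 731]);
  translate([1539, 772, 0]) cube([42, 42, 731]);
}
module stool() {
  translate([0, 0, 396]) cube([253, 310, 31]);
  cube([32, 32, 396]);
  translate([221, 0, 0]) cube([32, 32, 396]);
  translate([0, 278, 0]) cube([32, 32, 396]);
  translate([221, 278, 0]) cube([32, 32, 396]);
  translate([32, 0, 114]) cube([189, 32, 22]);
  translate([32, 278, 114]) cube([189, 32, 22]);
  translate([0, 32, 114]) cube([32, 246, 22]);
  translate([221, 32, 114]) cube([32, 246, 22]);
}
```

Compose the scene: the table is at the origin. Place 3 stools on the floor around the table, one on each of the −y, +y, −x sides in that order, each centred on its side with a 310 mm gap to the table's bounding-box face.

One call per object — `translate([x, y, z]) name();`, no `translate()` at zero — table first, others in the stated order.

table();
translate([692, -620, 0]) stool();
translate([692, 1180, 0]) stool();
translate([-563, 280, 0]) stool();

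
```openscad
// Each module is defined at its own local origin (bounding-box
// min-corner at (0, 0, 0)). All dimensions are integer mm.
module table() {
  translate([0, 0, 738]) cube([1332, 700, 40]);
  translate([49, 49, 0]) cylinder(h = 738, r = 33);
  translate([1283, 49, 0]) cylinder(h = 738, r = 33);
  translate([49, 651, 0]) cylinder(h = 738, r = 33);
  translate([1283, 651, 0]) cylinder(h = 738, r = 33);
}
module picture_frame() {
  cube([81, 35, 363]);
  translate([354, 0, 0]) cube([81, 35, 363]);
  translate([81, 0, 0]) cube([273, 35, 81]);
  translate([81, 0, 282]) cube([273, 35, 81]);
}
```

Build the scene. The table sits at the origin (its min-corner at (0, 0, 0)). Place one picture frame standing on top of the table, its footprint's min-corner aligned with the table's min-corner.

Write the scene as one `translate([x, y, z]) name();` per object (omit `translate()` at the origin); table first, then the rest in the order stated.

table();
translate([0, 0, 778]) picture_frame();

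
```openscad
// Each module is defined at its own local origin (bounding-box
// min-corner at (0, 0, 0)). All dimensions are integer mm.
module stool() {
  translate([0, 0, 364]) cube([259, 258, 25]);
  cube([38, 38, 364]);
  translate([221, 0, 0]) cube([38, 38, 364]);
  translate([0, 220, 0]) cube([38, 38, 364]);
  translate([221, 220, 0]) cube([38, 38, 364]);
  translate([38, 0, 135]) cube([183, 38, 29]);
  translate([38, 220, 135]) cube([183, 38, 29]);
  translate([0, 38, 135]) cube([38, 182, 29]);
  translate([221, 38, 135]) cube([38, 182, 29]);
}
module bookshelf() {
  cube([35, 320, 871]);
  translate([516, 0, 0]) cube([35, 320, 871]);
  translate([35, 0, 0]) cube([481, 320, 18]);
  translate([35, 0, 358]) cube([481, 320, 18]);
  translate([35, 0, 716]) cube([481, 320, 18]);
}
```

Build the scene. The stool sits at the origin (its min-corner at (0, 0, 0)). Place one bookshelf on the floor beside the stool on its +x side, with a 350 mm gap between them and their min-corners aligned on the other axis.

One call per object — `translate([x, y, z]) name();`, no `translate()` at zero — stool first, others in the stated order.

stool();
translate([609, 0, 0]) bookshelf();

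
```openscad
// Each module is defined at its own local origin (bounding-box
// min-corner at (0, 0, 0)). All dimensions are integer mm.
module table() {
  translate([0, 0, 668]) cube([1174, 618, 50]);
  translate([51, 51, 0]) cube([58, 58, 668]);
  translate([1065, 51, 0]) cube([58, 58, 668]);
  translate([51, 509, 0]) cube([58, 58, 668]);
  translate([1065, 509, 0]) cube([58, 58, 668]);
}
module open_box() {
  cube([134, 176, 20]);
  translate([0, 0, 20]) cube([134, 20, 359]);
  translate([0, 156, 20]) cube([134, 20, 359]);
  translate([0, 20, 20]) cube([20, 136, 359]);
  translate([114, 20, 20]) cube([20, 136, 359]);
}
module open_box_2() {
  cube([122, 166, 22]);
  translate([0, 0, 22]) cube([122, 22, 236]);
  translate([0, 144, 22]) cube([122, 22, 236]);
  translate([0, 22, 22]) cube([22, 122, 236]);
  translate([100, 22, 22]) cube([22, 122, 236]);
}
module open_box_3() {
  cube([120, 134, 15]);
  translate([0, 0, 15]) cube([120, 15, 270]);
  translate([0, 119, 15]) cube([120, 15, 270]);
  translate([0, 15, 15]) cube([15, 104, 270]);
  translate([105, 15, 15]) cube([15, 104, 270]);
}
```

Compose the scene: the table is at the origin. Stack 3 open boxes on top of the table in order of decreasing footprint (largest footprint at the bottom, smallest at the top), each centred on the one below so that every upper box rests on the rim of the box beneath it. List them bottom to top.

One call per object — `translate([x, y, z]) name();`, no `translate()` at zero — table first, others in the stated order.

table();
translate([520, 221, 718]) open_box();
translate([526, 226, 1097]) open_box_2();
translate([527, 242, 1355]) open_box_3();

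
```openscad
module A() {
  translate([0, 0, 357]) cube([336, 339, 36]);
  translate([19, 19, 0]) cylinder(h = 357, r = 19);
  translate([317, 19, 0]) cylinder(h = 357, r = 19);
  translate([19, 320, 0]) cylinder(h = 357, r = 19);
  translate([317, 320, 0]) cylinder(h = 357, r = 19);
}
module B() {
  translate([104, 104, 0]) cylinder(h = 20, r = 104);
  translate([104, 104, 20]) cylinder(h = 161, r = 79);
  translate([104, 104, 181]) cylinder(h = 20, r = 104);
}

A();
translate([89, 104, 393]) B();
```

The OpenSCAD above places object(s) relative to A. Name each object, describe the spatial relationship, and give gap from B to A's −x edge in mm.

The spool's min-x is at 89; the stool's min-x is 0; gap = 89 mm.

A is a stool. B is a spool. The spool is on top of the stool. The gap from the spool to the stool's −x edge is 89 mm.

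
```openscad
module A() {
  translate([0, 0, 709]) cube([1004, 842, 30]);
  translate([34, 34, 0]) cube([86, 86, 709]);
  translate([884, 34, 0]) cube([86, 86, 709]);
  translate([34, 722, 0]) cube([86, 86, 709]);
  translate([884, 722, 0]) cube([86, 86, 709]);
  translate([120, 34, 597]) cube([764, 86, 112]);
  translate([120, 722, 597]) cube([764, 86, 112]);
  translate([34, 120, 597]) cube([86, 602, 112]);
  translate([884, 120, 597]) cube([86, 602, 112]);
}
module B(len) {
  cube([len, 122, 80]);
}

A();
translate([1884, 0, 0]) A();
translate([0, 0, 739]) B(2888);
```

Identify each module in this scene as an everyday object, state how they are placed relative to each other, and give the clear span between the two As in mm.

Second table starts at x = 1884; first ends at x = 1004; clear span = 1884 − 1004 = 880 mm.

A is a table. B is a beam. A beam spans the tops of two tables. The clear span between the two tables is 880 mm.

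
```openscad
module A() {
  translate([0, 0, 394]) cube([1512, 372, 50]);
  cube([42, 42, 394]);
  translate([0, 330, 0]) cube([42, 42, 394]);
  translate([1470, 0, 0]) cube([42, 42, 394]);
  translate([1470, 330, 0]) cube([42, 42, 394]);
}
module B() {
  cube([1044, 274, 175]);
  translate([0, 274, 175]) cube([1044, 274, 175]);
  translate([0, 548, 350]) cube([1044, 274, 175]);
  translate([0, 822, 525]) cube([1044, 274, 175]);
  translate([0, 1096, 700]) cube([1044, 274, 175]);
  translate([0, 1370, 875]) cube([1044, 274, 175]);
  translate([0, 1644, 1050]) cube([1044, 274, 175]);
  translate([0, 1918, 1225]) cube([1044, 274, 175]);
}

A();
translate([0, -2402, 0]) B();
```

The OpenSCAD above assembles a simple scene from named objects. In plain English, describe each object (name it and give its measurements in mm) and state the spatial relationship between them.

A is a long wooden bench with a 1512 mm (x) × 372 mm (y) seat, 50 mm thick, its top surface 444 mm above the floor. Four 42 mm square legs at the seat corners, flush with the edges, run from z = 0 to the seat underside.

B is a run of 8 identical solid stair steps. Each tread is 1044×274 mm and each step block is 175 mm high. Step 1 rests on the floor; step k is offset from step 1 by (k−1)×274 mm in y and (k−1)×175 mm in z.

The staircase is on the floor beside the bench on its −y side.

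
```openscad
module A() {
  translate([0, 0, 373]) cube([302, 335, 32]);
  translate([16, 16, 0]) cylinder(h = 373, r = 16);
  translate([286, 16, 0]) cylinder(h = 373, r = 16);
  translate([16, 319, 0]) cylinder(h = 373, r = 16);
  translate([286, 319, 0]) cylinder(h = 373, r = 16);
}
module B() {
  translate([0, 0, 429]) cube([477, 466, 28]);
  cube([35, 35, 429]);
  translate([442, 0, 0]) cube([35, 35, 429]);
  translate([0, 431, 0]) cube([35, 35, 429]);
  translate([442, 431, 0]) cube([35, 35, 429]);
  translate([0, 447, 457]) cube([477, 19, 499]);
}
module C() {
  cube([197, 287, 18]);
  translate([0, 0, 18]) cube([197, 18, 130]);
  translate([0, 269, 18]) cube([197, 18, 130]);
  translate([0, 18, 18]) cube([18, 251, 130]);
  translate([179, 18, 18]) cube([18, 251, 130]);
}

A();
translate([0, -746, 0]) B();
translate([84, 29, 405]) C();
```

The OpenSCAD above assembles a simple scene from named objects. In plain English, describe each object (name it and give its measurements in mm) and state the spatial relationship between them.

A is a four-legged stool. The seat is 302×335 mm, 32 mm thick, top at z = 405 mm. It stands on four round legs, each 32 mm in diameter, from z = 0 to the seat underside, each leg's axis is inset half a diameter from the nearest pair of seat edges (so the leg's bounding box is flush with the corner).

B is a chair: 477×466 mm seat, 28 mm thick, top at z = 457 mm, on four 35 mm square corner legs flush with the seat edges. A 19 mm thick backrest slab spans the full seat width, extending 499 mm above the seat top, its back face flush with the seat's +y edge.

C is an open storage box with external size 197×287×148 mm and wall thickness 18 mm (the base is also 18 mm thick). The base covers the whole footprint; the four walls stand on the base, with the y-facing walls full-width and the x-facing walls fitting between their inner faces.

The chair is on the floor beside the stool on its −y side. The open box is on top of the stool.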